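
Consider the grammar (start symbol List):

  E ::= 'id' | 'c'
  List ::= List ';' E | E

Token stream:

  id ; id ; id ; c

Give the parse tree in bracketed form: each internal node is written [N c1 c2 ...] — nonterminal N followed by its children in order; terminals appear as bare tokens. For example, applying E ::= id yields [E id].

List
List ; E
List ; E ; E
List ; E ; E ; E
E ; E ; E ; E
id ; E ; E ; E
id ; id ; E ; E
id ; id ; id ; E
id ; id ; id ; c

[List [List [List [List [E id]] ; [E id]] ; [E id]] ; [E c]]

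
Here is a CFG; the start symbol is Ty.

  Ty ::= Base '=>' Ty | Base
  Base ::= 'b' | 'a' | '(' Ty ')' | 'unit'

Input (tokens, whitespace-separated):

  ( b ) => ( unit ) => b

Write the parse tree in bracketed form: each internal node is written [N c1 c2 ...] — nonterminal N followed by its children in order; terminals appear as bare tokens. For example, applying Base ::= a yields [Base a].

[Ty [Base ( [Ty [Base b]] )] => [Ty [Base ( [Ty [Base unit]] )] => [Ty [Base b]]]]

Ty
Base => Ty
( Ty ) => Ty
( Base ) => Ty
( b ) => Ty
( b ) => Base => Ty
( b ) => ( Ty ) => Ty
( b ) => ( Base ) => Ty
( b ) => ( unit ) => Ty
( b ) => ( unit ) => Base
( b ) => ( unit ) => b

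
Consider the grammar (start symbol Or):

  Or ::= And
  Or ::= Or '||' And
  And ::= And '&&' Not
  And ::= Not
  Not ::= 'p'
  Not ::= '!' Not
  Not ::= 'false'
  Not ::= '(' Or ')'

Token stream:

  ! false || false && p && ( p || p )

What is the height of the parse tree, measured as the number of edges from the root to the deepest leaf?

[Or [Or [And [Not ! [Not false]]]] || [And [And [And [Not false]] && [Not p]] && [Not ( [Or [Or [And [Not p]]] || [And [Not p]]] )]]]

7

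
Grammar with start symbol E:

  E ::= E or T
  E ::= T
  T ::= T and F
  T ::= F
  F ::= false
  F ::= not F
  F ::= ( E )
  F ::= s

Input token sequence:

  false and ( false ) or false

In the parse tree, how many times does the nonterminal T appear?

4

[E [E [T [T [F false]] and [F ( [E [T [F false]]] )]]] or [T [F false]]]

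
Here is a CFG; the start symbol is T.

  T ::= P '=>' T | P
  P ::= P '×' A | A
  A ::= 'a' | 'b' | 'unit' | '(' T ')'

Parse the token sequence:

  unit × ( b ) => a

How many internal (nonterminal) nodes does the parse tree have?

[T [P [P [A unit]] × [A ( [T [P [A b]]] )]] => [T [P [A a]]]]

11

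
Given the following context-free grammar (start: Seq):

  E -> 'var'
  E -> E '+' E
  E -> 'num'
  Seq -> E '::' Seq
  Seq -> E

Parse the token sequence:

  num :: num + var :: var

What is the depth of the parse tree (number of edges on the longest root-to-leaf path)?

4

[Seq [E num] :: [Seq [E [E num] + [E var]] :: [Seq [E var]]]]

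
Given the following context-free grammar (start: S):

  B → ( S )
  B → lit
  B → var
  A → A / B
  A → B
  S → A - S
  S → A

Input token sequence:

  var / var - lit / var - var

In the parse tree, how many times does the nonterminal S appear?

[S [A [A [B var]] / [B var]] - [S [A [A [B lit]] / [B var]] - [S [A [B var]]]]]

3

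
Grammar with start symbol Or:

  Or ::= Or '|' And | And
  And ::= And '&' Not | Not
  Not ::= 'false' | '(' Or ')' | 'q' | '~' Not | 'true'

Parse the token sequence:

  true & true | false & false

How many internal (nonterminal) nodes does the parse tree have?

10

[Or [Or [And [And [Not true]] & [Not true]]] | [And [And [Not false]] & [Not false]]]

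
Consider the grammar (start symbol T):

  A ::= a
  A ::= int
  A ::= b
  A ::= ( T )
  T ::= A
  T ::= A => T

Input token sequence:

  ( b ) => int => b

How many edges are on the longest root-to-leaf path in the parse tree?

4

[T [A ( [T [A b]] )] => [T [A int] => [T [A b]]]]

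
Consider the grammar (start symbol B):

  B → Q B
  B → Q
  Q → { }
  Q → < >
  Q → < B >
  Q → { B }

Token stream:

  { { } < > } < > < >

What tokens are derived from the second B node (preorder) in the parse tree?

[B [Q { [B [Q { }] [B [Q < >]]] }] [B [Q < >] [B [Q < >]]]]

{ } < >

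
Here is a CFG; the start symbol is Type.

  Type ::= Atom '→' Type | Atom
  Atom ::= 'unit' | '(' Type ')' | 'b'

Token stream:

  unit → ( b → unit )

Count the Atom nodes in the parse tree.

[Type [Atom unit] → [Type [Atom ( [Type [Atom b] → [Type [Atom unit]]] )]]]

4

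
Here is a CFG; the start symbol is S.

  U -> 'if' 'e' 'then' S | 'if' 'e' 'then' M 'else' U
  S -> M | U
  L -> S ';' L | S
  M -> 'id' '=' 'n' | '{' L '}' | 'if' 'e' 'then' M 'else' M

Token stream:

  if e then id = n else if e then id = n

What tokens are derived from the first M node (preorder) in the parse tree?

id = n

[S [U if e then [M id = n] else [U if e then [S [M id = n]]]]]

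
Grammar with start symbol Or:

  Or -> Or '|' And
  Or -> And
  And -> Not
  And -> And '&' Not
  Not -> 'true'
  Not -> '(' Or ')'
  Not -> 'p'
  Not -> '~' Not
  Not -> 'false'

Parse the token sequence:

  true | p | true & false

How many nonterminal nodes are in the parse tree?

11

[Or [Or [Or [And [Not true]]] | [And [Not p]]] | [And [And [Not true]] & [Not false]]]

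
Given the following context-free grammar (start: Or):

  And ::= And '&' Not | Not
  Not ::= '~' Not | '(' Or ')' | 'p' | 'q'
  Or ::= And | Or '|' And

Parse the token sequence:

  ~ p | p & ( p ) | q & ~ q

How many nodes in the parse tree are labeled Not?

[Or [Or [Or [And [Not ~ [Not p]]]] | [And [And [Not p]] & [Not ( [Or [And [Not p]]] )]]] | [And [And [Not q]] & [Not ~ [Not q]]]]

8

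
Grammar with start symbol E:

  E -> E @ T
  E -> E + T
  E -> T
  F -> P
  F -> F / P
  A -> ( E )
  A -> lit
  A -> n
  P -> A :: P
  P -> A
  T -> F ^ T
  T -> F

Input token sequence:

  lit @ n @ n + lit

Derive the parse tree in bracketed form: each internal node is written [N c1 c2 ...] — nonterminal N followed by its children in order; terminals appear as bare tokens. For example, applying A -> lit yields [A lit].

E
E + T
E @ T + T
E @ T @ T + T
T @ T @ T + T
F @ T @ T + T
P @ T @ T + T
A @ T @ T + T
lit @ T @ T + T
lit @ F @ T + T
lit @ P @ T + T
lit @ A @ T + T
lit @ n @ T + T
lit @ n @ F + T
lit @ n @ P + T
lit @ n @ A + T
lit @ n @ n + T
lit @ n @ n + F
lit @ n @ n + P
lit @ n @ n + A
lit @ n @ n + lit

[E [E [E [E [T [F [P [A lit]]]]] @ [T [F [P [A n]]]]] @ [T [F [P [A n]]]]] + [T [F [P [A lit]]]]]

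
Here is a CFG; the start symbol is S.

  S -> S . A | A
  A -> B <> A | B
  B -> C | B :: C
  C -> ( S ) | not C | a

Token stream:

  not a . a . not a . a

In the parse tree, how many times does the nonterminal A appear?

[S [S [S [S [A [B [C not [C a]]]]] . [A [B [C a]]]] . [A [B [C not [C a]]]]] . [A [B [C a]]]]

4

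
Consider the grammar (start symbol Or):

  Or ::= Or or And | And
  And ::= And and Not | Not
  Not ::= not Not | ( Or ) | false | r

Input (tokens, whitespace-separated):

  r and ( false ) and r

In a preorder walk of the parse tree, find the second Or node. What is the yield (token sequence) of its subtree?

[Or [And [And [And [Not r]] and [Not ( [Or [And [Not false]]] )]] and [Not r]]]

false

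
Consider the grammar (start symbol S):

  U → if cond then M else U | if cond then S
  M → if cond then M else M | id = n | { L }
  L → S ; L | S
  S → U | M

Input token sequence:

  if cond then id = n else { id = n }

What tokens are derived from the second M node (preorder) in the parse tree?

id = n

[S [M if cond then [M id = n] else [M { [L [S [M id = n]]] }]]]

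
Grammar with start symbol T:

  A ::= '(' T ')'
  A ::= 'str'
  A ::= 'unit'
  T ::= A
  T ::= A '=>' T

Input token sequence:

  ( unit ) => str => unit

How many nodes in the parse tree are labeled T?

4

[T [A ( [T [A unit]] )] => [T [A str] => [T [A unit]]]]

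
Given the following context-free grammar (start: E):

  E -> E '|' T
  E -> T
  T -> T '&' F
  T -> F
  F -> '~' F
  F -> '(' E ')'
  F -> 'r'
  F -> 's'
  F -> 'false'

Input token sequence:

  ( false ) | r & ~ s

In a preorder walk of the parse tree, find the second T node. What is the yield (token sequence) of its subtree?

false

[E [E [T [F ( [E [T [F false]]] )]]] | [T [T [F r]] & [F ~ [F s]]]]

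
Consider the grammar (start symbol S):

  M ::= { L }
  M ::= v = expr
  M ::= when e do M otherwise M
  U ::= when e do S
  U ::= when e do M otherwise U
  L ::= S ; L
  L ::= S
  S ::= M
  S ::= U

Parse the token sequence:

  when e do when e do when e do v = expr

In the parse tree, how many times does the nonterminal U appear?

3

[S [U when e do [S [U when e do [S [U when e do [S [M v = expr]]]]]]]]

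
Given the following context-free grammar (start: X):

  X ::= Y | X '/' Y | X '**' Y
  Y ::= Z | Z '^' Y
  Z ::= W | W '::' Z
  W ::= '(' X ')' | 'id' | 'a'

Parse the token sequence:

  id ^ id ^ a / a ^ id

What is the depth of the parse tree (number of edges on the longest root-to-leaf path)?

[X [X [Y [Z [W id]] ^ [Y [Z [W id]] ^ [Y [Z [W a]]]]]] / [Y [Z [W a]] ^ [Y [Z [W id]]]]]

7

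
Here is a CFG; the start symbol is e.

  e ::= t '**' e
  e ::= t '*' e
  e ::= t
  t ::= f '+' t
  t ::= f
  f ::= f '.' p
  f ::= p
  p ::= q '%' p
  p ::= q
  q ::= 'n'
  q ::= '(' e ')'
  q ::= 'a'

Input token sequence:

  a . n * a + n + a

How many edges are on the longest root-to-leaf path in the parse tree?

[e [t [f [f [p [q a]]] . [p [q n]]]] * [e [t [f [p [q a]]] + [t [f [p [q n]]] + [t [f [p [q a]]]]]]]]

8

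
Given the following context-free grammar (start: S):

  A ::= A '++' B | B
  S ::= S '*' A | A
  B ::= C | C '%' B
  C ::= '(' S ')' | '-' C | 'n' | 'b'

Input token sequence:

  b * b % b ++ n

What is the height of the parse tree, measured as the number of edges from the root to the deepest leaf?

6

[S [S [A [B [C b]]]] * [A [A [B [C b] % [B [C b]]]] ++ [B [C n]]]]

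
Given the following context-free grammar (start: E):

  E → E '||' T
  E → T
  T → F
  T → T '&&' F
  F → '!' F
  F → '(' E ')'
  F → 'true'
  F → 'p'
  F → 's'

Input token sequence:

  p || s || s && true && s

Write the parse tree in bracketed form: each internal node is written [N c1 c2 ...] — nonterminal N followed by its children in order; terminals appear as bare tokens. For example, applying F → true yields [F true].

[E [E [E [T [F p]]] || [T [F s]]] || [T [T [T [F s]] && [F true]] && [F s]]]

E
E || T
E || T || T
T || T || T
F || T || T
p || T || T
p || F || T
p || s || T
p || s || T && F
p || s || T && F && F
p || s || F && F && F
p || s || s && F && F
p || s || s && true && F
p || s || s && true && s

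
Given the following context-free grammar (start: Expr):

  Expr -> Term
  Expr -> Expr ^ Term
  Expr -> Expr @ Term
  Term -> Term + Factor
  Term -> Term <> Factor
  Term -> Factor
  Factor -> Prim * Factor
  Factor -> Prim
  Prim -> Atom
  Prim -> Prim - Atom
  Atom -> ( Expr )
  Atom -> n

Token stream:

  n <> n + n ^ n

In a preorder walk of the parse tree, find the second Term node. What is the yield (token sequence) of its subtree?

[Expr [Expr [Term [Term [Term [Factor [Prim [Atom n]]]] <> [Factor [Prim [Atom n]]]] + [Factor [Prim [Atom n]]]]] ^ [Term [Factor [Prim [Atom n]]]]]

n <> n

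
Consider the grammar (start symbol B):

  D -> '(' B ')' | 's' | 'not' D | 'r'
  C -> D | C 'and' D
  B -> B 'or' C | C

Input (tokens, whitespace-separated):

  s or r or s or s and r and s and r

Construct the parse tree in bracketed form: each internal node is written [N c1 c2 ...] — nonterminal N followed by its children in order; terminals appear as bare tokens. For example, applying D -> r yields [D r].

B
B or C
B or C or C
B or C or C or C
C or C or C or C
D or C or C or C
s or C or C or C
s or D or C or C
s or r or C or C
s or r or D or C
s or r or s or C
s or r or s or C and D
s or r or s or C and D and D
s or r or s or C and D and D and D
s or r or s or D and D and D and D
s or r or s or s and D and D and D
s or r or s or s and r and D and D
s or r or s or s and r and s and D
s or r or s or s and r and s and r

[B [B [B [B [C [D s]]] or [C [D r]]] or [C [D s]]] or [C [C [C [C [D s]] and [D r]] and [D s]] and [D r]]]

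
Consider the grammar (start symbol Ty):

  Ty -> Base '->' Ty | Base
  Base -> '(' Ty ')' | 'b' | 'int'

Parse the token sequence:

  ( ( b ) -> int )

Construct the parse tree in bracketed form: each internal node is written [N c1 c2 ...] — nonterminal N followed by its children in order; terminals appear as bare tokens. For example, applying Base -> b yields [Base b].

Ty
Base
( Ty )
( Base -> Ty )
( ( Ty ) -> Ty )
( ( Base ) -> Ty )
( ( b ) -> Ty )
( ( b ) -> Base )
( ( b ) -> int )

[Ty [Base ( [Ty [Base ( [Ty [Base b]] )] -> [Ty [Base int]]] )]]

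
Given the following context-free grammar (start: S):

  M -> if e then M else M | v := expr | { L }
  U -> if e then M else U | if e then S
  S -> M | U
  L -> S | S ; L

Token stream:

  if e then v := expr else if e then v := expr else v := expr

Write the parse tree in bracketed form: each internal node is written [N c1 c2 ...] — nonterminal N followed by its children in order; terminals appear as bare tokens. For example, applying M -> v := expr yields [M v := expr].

[S [M if e then [M v := expr] else [M if e then [M v := expr] else [M v := expr]]]]

S
M
if e then M else M
if e then v := expr else M
if e then v := expr else if e then M else M
if e then v := expr else if e then v := expr else M
if e then v := expr else if e then v := expr else v := expr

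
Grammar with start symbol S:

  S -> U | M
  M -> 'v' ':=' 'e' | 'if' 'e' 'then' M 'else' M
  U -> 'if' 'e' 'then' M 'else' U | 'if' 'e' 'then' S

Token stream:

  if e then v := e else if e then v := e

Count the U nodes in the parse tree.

2

[S [U if e then [M v := e] else [U if e then [S [M v := e]]]]]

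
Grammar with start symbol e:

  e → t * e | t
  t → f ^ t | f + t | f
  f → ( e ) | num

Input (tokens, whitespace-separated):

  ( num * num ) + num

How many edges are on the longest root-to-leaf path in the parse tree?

[e [t [f ( [e [t [f num]] * [e [t [f num]]]] )] + [t [f num]]]]

7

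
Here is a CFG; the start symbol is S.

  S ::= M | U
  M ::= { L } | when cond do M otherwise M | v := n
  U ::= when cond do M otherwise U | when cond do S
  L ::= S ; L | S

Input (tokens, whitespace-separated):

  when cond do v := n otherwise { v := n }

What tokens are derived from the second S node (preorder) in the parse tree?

v := n

[S [M when cond do [M v := n] otherwise [M { [L [S [M v := n]]] }]]]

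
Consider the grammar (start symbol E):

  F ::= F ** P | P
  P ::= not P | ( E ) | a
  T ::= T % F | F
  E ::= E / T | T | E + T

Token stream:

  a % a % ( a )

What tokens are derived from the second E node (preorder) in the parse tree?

a

[E [T [T [T [F [P a]]] % [F [P a]]] % [F [P ( [E [T [F [P a]]]] )]]]]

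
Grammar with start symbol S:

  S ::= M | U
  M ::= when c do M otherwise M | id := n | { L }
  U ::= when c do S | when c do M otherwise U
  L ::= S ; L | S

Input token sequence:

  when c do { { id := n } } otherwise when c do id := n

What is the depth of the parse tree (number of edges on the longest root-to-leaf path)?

9

[S [U when c do [M { [L [S [M { [L [S [M id := n]]] }]]] }] otherwise [U when c do [S [M id := n]]]]]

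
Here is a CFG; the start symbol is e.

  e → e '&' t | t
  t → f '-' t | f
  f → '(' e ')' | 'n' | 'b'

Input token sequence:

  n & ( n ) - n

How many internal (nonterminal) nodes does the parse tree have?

[e [e [t [f n]]] & [t [f ( [e [t [f n]]] )] - [t [f n]]]]

11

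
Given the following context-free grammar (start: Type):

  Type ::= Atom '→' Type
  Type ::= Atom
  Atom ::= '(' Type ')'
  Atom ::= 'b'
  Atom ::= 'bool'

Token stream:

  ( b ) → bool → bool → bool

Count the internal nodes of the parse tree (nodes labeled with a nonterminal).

10

[Type [Atom ( [Type [Atom b]] )] → [Type [Atom bool] → [Type [Atom bool] → [Type [Atom bool]]]]]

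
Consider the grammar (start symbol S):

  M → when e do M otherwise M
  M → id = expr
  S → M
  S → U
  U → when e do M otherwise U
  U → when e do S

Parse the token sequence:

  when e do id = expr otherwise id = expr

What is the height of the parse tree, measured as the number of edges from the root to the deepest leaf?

[S [M when e do [M id = expr] otherwise [M id = expr]]]

3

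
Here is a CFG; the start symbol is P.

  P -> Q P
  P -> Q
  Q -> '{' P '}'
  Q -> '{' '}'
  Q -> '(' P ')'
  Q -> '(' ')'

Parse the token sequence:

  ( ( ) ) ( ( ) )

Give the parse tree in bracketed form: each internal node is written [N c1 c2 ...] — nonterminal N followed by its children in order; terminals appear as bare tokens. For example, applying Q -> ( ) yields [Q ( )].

[P [Q ( [P [Q ( )]] )] [P [Q ( [P [Q ( )]] )]]]

P
Q P
( P ) P
( Q ) P
( ( ) ) P
( ( ) ) Q
( ( ) ) ( P )
( ( ) ) ( Q )
( ( ) ) ( ( ) )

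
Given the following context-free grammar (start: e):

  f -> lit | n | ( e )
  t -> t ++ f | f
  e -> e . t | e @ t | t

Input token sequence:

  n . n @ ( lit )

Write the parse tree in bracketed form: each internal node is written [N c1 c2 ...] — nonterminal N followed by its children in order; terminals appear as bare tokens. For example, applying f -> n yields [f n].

[e [e [e [t [f n]]] . [t [f n]]] @ [t [f ( [e [t [f lit]]] )]]]

e
e @ t
e . t @ t
t . t @ t
f . t @ t
n . t @ t
n . f @ t
n . n @ t
n . n @ f
n . n @ ( e )
n . n @ ( t )
n . n @ ( f )
n . n @ ( lit )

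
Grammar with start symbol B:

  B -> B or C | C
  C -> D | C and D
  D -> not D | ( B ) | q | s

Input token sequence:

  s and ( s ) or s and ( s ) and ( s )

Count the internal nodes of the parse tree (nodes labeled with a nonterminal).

[B [B [C [C [D s]] and [D ( [B [C [D s]]] )]]] or [C [C [C [D s]] and [D ( [B [C [D s]]] )]] and [D ( [B [C [D s]]] )]]]

21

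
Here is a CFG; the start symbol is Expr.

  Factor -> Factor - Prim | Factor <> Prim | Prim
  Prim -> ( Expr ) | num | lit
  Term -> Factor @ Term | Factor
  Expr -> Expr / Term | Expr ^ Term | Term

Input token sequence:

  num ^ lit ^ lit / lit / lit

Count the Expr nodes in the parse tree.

[Expr [Expr [Expr [Expr [Expr [Term [Factor [Prim num]]]] ^ [Term [Factor [Prim lit]]]] ^ [Term [Factor [Prim lit]]]] / [Term [Factor [Prim lit]]]] / [Term [Factor [Prim lit]]]]

5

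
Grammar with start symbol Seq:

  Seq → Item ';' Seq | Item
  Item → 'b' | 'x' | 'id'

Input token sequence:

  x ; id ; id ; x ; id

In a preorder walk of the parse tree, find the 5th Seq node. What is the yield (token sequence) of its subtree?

[Seq [Item x] ; [Seq [Item id] ; [Seq [Item id] ; [Seq [Item x] ; [Seq [Item id]]]]]]

id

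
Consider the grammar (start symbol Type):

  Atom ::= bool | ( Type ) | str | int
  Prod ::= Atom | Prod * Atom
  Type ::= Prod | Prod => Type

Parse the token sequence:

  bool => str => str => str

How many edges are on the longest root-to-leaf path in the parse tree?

6

[Type [Prod [Atom bool]] => [Type [Prod [Atom str]] => [Type [Prod [Atom str]] => [Type [Prod [Atom str]]]]]]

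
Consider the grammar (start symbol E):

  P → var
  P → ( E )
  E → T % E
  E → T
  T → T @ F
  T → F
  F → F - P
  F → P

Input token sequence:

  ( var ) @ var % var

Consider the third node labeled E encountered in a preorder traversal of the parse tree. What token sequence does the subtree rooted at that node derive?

[E [T [T [F [P ( [E [T [F [P var]]]] )]]] @ [F [P var]]] % [E [T [F [P var]]]]]

var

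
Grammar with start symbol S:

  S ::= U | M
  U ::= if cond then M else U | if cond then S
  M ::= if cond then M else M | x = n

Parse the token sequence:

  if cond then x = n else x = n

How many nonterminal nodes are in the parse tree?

[S [M if cond then [M x = n] else [M x = n]]]

4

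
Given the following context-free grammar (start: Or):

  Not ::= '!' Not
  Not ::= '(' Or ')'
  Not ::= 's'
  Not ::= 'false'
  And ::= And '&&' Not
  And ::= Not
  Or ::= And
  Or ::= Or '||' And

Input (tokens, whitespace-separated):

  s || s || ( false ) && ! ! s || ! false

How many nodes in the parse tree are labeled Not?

[Or [Or [Or [Or [And [Not s]]] || [And [Not s]]] || [And [And [Not ( [Or [And [Not false]]] )]] && [Not ! [Not ! [Not s]]]]] || [And [Not ! [Not false]]]]

9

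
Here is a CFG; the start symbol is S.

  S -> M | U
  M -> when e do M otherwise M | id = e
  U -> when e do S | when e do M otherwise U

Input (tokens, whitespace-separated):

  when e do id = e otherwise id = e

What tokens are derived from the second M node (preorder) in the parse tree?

id = e

[S [M when e do [M id = e] otherwise [M id = e]]]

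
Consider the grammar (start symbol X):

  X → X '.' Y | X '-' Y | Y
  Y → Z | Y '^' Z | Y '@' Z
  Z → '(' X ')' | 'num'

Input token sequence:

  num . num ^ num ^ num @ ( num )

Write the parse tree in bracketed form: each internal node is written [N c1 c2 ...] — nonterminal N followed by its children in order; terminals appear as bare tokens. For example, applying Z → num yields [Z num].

[X [X [Y [Z num]]] . [Y [Y [Y [Y [Z num]] ^ [Z num]] ^ [Z num]] @ [Z ( [X [Y [Z num]]] )]]]

X
X . Y
Y . Y
Z . Y
num . Y
num . Y @ Z
num . Y ^ Z @ Z
num . Y ^ Z ^ Z @ Z
num . Z ^ Z ^ Z @ Z
num . num ^ Z ^ Z @ Z
num . num ^ num ^ Z @ Z
num . num ^ num ^ num @ Z
num . num ^ num ^ num @ ( X )
num . num ^ num ^ num @ ( Y )
num . num ^ num ^ num @ ( Z )
num . num ^ num ^ num @ ( num )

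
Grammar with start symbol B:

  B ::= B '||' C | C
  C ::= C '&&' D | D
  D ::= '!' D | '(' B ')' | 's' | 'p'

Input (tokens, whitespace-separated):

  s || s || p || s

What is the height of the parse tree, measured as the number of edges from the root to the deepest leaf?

6

[B [B [B [B [C [D s]]] || [C [D s]]] || [C [D p]]] || [C [D s]]]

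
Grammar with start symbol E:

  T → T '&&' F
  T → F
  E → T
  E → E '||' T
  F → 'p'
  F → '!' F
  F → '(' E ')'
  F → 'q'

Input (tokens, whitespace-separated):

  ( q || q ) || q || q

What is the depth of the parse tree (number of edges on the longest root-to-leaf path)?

9

[E [E [E [T [F ( [E [E [T [F q]]] || [T [F q]]] )]]] || [T [F q]]] || [T [F q]]]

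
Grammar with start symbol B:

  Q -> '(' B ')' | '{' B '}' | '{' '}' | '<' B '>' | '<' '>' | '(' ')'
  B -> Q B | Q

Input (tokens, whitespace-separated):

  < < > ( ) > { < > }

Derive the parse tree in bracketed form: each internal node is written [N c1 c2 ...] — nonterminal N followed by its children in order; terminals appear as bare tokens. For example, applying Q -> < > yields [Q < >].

[B [Q < [B [Q < >] [B [Q ( )]]] >] [B [Q { [B [Q < >]] }]]]

B
Q B
< B > B
< Q B > B
< < > B > B
< < > Q > B
< < > ( ) > B
< < > ( ) > Q
< < > ( ) > { B }
< < > ( ) > { Q }
< < > ( ) > { < > }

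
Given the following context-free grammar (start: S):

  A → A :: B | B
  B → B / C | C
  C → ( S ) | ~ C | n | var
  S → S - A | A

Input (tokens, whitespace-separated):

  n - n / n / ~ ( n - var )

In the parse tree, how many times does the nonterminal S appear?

[S [S [A [B [C n]]]] - [A [B [B [B [C n]] / [C n]] / [C ~ [C ( [S [S [A [B [C n]]]] - [A [B [C var]]]] )]]]]]

4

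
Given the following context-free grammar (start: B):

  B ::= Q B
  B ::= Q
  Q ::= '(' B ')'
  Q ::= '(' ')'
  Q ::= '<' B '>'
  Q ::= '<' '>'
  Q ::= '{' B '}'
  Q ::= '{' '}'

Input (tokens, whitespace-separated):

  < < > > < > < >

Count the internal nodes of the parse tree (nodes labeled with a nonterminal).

[B [Q < [B [Q < >]] >] [B [Q < >] [B [Q < >]]]]

8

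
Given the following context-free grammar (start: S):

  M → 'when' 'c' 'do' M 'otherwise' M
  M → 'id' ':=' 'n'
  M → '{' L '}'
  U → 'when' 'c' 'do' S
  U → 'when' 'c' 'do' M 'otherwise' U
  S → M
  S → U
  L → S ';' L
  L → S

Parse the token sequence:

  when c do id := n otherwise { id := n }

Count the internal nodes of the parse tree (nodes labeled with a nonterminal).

7

[S [M when c do [M id := n] otherwise [M { [L [S [M id := n]]] }]]]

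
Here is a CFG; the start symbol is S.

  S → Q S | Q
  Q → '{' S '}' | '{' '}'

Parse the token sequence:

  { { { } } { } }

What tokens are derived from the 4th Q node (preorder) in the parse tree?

{ }

[S [Q { [S [Q { [S [Q { }]] }] [S [Q { }]]] }]]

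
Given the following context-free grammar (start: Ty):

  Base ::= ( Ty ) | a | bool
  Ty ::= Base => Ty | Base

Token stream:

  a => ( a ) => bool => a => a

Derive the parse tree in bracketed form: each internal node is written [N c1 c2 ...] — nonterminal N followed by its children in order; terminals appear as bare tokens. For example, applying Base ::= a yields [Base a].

[Ty [Base a] => [Ty [Base ( [Ty [Base a]] )] => [Ty [Base bool] => [Ty [Base a] => [Ty [Base a]]]]]]

Ty
Base => Ty
a => Ty
a => Base => Ty
a => ( Ty ) => Ty
a => ( Base ) => Ty
a => ( a ) => Ty
a => ( a ) => Base => Ty
a => ( a ) => bool => Ty
a => ( a ) => bool => Base => Ty
a => ( a ) => bool => a => Ty
a => ( a ) => bool => a => Base
a => ( a ) => bool => a => a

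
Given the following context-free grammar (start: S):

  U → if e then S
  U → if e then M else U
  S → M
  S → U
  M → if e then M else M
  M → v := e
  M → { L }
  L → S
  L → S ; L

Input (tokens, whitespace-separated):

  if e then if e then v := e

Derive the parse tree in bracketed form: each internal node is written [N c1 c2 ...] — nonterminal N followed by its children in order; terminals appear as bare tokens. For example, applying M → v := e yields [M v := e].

[S [U if e then [S [U if e then [S [M v := e]]]]]]

S
U
if e then S
if e then U
if e then if e then S
if e then if e then M
if e then if e then v := e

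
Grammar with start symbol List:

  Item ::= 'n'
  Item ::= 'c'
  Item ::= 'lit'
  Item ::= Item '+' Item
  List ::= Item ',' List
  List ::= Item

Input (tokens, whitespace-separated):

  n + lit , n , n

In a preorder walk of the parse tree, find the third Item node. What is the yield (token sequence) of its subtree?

[List [Item [Item n] + [Item lit]] , [List [Item n] , [List [Item n]]]]

lit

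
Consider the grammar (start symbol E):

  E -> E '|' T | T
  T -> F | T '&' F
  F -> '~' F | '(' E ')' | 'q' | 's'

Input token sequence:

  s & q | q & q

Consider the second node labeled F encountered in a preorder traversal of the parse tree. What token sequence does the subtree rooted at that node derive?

q

[E [E [T [T [F s]] & [F q]]] | [T [T [F q]] & [F q]]]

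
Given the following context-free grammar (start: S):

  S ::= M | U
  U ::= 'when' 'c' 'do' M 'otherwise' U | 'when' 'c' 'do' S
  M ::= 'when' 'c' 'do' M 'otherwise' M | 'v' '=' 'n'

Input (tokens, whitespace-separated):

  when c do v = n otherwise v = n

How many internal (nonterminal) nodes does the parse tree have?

[S [M when c do [M v = n] otherwise [M v = n]]]

4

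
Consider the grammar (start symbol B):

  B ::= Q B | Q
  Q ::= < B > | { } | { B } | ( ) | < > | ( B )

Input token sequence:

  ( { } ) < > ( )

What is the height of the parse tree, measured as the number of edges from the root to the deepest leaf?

[B [Q ( [B [Q { }]] )] [B [Q < >] [B [Q ( )]]]]

4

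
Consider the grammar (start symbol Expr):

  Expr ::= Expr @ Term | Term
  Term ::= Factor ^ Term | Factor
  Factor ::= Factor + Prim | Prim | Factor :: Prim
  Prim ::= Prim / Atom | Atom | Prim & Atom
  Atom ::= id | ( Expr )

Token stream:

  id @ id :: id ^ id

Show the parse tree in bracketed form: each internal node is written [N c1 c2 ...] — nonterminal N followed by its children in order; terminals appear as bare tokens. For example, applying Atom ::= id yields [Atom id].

[Expr [Expr [Term [Factor [Prim [Atom id]]]]] @ [Term [Factor [Factor [Prim [Atom id]]] :: [Prim [Atom id]]] ^ [Term [Factor [Prim [Atom id]]]]]]

Expr
Expr @ Term
Term @ Term
Factor @ Term
Prim @ Term
Atom @ Term
id @ Term
id @ Factor ^ Term
id @ Factor :: Prim ^ Term
id @ Prim :: Prim ^ Term
id @ Atom :: Prim ^ Term
id @ id :: Prim ^ Term
id @ id :: Atom ^ Term
id @ id :: id ^ Term
id @ id :: id ^ Factor
id @ id :: id ^ Prim
id @ id :: id ^ Atom
id @ id :: id ^ id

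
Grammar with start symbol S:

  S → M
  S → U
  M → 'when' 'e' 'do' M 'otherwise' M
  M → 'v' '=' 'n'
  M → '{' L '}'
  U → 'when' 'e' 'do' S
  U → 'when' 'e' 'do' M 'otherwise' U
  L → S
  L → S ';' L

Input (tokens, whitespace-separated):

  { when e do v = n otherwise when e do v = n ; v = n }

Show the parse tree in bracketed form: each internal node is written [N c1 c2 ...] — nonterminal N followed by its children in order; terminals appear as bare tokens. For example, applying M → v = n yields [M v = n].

[S [M { [L [S [U when e do [M v = n] otherwise [U when e do [S [M v = n]]]]] ; [L [S [M v = n]]]] }]]

S
M
{ L }
{ S ; L }
{ U ; L }
{ when e do M otherwise U ; L }
{ when e do v = n otherwise U ; L }
{ when e do v = n otherwise when e do S ; L }
{ when e do v = n otherwise when e do M ; L }
{ when e do v = n otherwise when e do v = n ; L }
{ when e do v = n otherwise when e do v = n ; S }
{ when e do v = n otherwise when e do v = n ; M }
{ when e do v = n otherwise when e do v = n ; v = n }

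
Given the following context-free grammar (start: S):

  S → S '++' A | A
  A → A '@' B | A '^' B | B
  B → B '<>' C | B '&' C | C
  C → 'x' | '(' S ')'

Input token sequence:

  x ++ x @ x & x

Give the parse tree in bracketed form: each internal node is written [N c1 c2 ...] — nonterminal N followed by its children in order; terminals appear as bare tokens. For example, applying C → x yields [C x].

S
S ++ A
A ++ A
B ++ A
C ++ A
x ++ A
x ++ A @ B
x ++ B @ B
x ++ C @ B
x ++ x @ B
x ++ x @ B & C
x ++ x @ C & C
x ++ x @ x & C
x ++ x @ x & x

[S [S [A [B [C x]]]] ++ [A [A [B [C x]]] @ [B [B [C x]] & [C x]]]]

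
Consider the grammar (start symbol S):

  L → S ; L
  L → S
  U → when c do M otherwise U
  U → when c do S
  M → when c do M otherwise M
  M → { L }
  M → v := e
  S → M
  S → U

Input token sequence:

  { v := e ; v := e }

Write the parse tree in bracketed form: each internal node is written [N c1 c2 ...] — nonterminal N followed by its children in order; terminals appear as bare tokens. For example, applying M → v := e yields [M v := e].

[S [M { [L [S [M v := e]] ; [L [S [M v := e]]]] }]]

S
M
{ L }
{ S ; L }
{ M ; L }
{ v := e ; L }
{ v := e ; S }
{ v := e ; M }
{ v := e ; v := e }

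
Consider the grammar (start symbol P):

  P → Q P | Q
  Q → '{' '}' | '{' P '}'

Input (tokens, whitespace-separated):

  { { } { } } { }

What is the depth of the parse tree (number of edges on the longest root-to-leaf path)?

[P [Q { [P [Q { }] [P [Q { }]]] }] [P [Q { }]]]

5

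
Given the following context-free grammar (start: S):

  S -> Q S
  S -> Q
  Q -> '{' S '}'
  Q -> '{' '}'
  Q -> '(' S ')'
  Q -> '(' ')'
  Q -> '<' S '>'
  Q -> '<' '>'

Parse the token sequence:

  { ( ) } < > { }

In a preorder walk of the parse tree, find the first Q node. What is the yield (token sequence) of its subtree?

{ ( ) }

[S [Q { [S [Q ( )]] }] [S [Q < >] [S [Q { }]]]]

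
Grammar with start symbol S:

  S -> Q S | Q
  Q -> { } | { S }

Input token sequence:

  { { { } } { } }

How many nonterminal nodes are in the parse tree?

8

[S [Q { [S [Q { [S [Q { }]] }] [S [Q { }]]] }]]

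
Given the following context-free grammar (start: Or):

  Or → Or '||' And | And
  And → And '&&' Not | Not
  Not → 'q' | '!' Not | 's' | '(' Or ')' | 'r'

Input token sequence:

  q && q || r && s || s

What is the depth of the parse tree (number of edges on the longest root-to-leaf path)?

[Or [Or [Or [And [And [Not q]] && [Not q]]] || [And [And [Not r]] && [Not s]]] || [And [Not s]]]

6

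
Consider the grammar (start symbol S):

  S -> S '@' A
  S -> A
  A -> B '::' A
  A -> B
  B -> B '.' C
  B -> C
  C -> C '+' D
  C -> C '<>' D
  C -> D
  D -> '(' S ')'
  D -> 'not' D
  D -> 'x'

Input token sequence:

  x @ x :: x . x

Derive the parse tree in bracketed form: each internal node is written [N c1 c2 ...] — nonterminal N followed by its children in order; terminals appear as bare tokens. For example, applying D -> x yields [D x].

[S [S [A [B [C [D x]]]]] @ [A [B [C [D x]]] :: [A [B [B [C [D x]]] . [C [D x]]]]]]

S
S @ A
A @ A
B @ A
C @ A
D @ A
x @ A
x @ B :: A
x @ C :: A
x @ D :: A
x @ x :: A
x @ x :: B
x @ x :: B . C
x @ x :: C . C
x @ x :: D . C
x @ x :: x . C
x @ x :: x . D
x @ x :: x . x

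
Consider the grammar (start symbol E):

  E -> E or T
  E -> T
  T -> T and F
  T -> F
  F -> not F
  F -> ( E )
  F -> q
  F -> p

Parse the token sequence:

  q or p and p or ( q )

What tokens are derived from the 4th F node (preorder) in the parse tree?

( q )

[E [E [E [T [F q]]] or [T [T [F p]] and [F p]]] or [T [F ( [E [T [F q]]] )]]]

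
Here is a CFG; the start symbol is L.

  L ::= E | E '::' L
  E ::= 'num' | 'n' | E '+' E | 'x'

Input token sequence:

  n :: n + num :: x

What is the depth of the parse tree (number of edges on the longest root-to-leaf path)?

4

[L [E n] :: [L [E [E n] + [E num]] :: [L [E x]]]]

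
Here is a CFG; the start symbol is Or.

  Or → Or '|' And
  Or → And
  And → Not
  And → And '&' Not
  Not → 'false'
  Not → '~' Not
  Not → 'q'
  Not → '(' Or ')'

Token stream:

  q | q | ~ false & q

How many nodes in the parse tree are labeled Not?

5

[Or [Or [Or [And [Not q]]] | [And [Not q]]] | [And [And [Not ~ [Not false]]] & [Not q]]]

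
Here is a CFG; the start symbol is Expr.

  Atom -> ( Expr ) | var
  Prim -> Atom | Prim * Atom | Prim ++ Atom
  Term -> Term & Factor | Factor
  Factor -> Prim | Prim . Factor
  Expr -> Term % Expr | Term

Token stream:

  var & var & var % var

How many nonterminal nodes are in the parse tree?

[Expr [Term [Term [Term [Factor [Prim [Atom var]]]] & [Factor [Prim [Atom var]]]] & [Factor [Prim [Atom var]]]] % [Expr [Term [Factor [Prim [Atom var]]]]]]

18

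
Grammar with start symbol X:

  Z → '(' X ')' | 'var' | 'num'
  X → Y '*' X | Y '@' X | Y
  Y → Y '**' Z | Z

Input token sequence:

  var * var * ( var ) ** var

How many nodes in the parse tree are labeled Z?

5

[X [Y [Z var]] * [X [Y [Z var]] * [X [Y [Y [Z ( [X [Y [Z var]]] )]] ** [Z var]]]]]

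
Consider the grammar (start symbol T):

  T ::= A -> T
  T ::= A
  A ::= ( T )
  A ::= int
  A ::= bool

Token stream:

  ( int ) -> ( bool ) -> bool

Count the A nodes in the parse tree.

5

[T [A ( [T [A int]] )] -> [T [A ( [T [A bool]] )] -> [T [A bool]]]]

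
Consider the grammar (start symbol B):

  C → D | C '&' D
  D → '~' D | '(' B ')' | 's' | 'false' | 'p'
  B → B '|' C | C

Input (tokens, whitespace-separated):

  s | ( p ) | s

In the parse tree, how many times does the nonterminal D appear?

4

[B [B [B [C [D s]]] | [C [D ( [B [C [D p]]] )]]] | [C [D s]]]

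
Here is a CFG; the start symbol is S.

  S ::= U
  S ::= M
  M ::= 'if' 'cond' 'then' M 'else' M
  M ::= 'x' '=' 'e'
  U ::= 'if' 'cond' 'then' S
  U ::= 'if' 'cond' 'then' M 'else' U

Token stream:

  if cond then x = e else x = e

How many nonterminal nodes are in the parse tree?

4

[S [M if cond then [M x = e] else [M x = e]]]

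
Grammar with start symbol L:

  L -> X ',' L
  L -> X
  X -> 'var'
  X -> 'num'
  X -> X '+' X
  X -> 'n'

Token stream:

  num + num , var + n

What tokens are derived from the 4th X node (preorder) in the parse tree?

[L [X [X num] + [X num]] , [L [X [X var] + [X n]]]]

var + n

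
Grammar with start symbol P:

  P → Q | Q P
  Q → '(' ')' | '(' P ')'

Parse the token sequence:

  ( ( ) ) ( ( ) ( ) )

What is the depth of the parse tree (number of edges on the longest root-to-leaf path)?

6

[P [Q ( [P [Q ( )]] )] [P [Q ( [P [Q ( )] [P [Q ( )]]] )]]]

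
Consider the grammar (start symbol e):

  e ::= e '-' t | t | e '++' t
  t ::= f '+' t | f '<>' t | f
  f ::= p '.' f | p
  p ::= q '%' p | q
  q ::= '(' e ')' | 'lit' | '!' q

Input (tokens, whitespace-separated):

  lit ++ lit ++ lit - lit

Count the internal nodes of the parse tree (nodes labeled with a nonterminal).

[e [e [e [e [t [f [p [q lit]]]]] ++ [t [f [p [q lit]]]]] ++ [t [f [p [q lit]]]]] - [t [f [p [q lit]]]]]

20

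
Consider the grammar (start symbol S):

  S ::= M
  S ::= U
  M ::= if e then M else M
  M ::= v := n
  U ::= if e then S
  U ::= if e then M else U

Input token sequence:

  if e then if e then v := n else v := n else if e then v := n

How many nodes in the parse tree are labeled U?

[S [U if e then [M if e then [M v := n] else [M v := n]] else [U if e then [S [M v := n]]]]]

2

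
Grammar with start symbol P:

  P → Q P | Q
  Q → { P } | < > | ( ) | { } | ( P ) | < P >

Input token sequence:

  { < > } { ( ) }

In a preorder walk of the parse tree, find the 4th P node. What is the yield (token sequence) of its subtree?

[P [Q { [P [Q < >]] }] [P [Q { [P [Q ( )]] }]]]

( )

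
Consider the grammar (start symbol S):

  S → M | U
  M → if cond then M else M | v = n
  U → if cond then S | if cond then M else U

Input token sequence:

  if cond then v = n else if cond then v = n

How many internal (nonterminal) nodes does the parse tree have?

6

[S [U if cond then [M v = n] else [U if cond then [S [M v = n]]]]]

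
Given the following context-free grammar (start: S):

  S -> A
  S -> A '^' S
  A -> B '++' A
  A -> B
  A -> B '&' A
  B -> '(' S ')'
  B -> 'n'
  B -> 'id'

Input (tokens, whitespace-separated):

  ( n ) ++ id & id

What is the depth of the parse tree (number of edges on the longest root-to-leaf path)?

[S [A [B ( [S [A [B n]]] )] ++ [A [B id] & [A [B id]]]]]

6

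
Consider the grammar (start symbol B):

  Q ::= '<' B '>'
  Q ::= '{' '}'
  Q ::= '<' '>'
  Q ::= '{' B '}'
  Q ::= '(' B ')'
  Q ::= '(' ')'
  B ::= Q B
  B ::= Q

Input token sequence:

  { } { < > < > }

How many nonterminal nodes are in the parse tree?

8

[B [Q { }] [B [Q { [B [Q < >] [B [Q < >]]] }]]]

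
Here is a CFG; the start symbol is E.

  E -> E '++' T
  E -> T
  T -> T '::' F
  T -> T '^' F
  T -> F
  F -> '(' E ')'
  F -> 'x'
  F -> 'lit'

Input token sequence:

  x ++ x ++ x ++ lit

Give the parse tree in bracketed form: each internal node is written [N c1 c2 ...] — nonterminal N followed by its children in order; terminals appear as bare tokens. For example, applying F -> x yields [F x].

[E [E [E [E [T [F x]]] ++ [T [F x]]] ++ [T [F x]]] ++ [T [F lit]]]

E
E ++ T
E ++ T ++ T
E ++ T ++ T ++ T
T ++ T ++ T ++ T
F ++ T ++ T ++ T
x ++ T ++ T ++ T
x ++ F ++ T ++ T
x ++ x ++ T ++ T
x ++ x ++ F ++ T
x ++ x ++ x ++ T
x ++ x ++ x ++ F
x ++ x ++ x ++ lit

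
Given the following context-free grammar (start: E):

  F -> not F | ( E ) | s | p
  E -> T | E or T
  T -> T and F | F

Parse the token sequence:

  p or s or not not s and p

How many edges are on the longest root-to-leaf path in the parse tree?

[E [E [E [T [F p]]] or [T [F s]]] or [T [T [F not [F not [F s]]]] and [F p]]]

6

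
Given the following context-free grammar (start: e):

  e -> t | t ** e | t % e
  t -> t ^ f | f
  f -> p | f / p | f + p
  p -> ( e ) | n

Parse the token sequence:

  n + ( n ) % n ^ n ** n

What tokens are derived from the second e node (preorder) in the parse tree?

n

[e [t [f [f [p n]] + [p ( [e [t [f [p n]]]] )]]] % [e [t [t [f [p n]]] ^ [f [p n]]] ** [e [t [f [p n]]]]]]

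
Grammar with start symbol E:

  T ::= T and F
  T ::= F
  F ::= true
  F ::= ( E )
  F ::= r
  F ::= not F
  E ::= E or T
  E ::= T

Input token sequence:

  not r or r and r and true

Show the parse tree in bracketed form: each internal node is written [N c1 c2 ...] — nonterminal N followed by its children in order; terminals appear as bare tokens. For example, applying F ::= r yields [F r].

[E [E [T [F not [F r]]]] or [T [T [T [F r]] and [F r]] and [F true]]]

E
E or T
T or T
F or T
not F or T
not r or T
not r or T and F
not r or T and F and F
not r or F and F and F
not r or r and F and F
not r or r and r and F
not r or r and r and true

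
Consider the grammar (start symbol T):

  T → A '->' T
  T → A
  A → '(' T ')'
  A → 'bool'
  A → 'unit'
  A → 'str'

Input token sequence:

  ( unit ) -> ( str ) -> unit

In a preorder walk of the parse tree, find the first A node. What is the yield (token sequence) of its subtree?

( unit )

[T [A ( [T [A unit]] )] -> [T [A ( [T [A str]] )] -> [T [A unit]]]]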